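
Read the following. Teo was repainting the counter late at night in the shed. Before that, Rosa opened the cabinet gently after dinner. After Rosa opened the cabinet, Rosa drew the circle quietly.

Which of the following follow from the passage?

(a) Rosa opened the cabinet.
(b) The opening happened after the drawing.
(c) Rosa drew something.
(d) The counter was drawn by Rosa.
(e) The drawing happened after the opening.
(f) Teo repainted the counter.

(a) Entailed — this follows by dropping conjuncts from the opening event's description.
(b) Not entailed — the narrative places the opening before the drawing, not after.
(c) Entailed — dropping 'quietly' and generalizing the patient leaves a sub-description the original still satisfies.
(d) Not entailed — Rosa drew the circle, not the counter; the counter belongs to the repainting event.
(e) Entailed — the narrative places the opening before the drawing.
(f) Not entailed — 'was repainting' is progressive on an accomplishment; it does not entail the completed 'repainted'.

(a), (c), (e)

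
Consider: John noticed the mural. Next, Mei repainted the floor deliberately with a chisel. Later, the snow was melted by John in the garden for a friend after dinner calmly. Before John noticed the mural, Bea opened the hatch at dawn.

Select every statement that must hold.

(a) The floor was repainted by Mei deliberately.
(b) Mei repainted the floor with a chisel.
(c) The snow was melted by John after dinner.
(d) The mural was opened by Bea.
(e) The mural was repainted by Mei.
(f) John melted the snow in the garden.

(a), (b), (c), (f)

(a) Entailed — this follows by dropping conjuncts from the repainting event's description.
(b) Entailed — the original entails any weakening of itself; this just drops 'deliberately'.
(c) Entailed — the original entails any weakening of itself; this just drops 'in the garden', 'for a friend', 'calmly'.
(d) Not entailed — Bea opened the hatch, not the mural; the mural belongs to the noticing event.
(e) Not entailed — Mei repainted the floor, not the mural; the mural belongs to the noticing event.
(f) Entailed — the original entails any weakening of itself; this just drops 'after dinner', 'for a friend', 'calmly'.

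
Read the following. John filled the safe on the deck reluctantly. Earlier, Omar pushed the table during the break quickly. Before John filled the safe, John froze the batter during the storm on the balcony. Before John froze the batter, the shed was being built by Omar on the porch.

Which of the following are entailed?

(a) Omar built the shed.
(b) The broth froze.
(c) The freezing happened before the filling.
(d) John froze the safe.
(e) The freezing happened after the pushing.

(c)

(a) Not entailed — 'was building' is progressive on an accomplishment; it does not entail the completed 'built'.
(b) Not entailed — the batter is what froze, not the broth.
(c) Entailed — the narrative places the freezing before the filling.
(d) Not entailed — John froze the batter, not the safe; the safe belongs to the filling event.
(e) Not entailed — the narrative doesn't order the pushing relative to the freezing.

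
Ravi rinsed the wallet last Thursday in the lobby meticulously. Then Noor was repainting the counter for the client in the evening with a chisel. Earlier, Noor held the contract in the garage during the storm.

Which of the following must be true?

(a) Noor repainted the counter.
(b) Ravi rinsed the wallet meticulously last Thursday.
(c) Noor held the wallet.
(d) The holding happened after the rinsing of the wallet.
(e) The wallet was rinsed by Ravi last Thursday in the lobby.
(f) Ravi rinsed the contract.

(a) Not entailed — 'was repainting' is progressive on an accomplishment; it does not entail the completed 'repainted'.
(b) Entailed — every conjunct here is already in the original rinsing event.
(c) Not entailed — Noor held the contract, not the wallet; the wallet belongs to the rinsing event.
(d) Not entailed — the narrative doesn't order the rinsing relative to the holding.
(e) Entailed — this follows by dropping conjuncts from the rinsing event's description.
(f) Not entailed — Ravi rinsed the wallet, not the contract; the contract belongs to the holding event.

(b), (e)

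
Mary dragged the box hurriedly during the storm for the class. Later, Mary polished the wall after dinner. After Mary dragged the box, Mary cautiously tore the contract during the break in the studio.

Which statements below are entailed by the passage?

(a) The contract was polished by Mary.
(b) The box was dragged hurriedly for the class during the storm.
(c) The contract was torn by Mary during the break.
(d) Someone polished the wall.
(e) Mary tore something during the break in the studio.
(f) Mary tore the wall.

(a) Not entailed — Mary polished the wall, not the contract; the contract belongs to the tearing event.
(b) Entailed — the original entails any weakening of itself; this just generalizes the agent.
(c) Entailed — this follows by dropping conjuncts from the tearing event's description.
(d) Entailed — every conjunct here is already in the original polishing event.
(e) Entailed — dropping 'cautiously' and generalizing the patient leaves a sub-description the original still satisfies.
(f) Not entailed — Mary tore the contract, not the wall; the wall belongs to the polishing event.

(b), (c), (d), (e)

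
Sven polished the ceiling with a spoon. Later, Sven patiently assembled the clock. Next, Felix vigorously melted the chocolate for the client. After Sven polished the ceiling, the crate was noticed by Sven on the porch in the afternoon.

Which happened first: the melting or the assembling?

the assembling

The connectives place the assembling before the melting.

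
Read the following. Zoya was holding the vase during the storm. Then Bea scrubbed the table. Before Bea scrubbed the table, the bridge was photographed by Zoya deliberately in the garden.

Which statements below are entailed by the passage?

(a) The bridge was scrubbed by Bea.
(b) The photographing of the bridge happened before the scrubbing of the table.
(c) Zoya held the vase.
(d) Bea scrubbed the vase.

(a) Not entailed — Bea scrubbed the table, not the bridge; the bridge belongs to the photographing event.
(b) Entailed — the narrative places the photographing before the scrubbing.
(c) Entailed — 'hold' is an activity; 'was holding' entails that some holding happened, so 'held' holds.
(d) Not entailed — Bea scrubbed the table, not the vase; the vase belongs to the holding event.

(b), (c)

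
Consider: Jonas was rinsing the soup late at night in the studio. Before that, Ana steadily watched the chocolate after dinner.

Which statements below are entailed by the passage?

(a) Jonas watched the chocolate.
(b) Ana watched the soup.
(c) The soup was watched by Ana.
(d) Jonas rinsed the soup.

(d)

(a) Not entailed — the passage has Ana watching the chocolate, not Jonas.
(b) Not entailed — Ana watched the chocolate, not the soup; the soup belongs to the rinsing event.
(c) Not entailed — Ana watched the chocolate, not the soup; the soup belongs to the rinsing event.
(d) Entailed — 'rinse' is an activity; 'was rinsing' entails that some rinsing happened, so 'rinsed' holds.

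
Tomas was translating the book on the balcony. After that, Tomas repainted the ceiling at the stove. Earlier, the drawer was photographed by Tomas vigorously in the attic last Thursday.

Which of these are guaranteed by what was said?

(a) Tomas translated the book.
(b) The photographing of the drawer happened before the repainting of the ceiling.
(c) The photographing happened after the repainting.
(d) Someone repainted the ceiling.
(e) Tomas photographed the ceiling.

(b), (d)

(a) Not entailed — 'was translating' is progressive on an accomplishment; it does not entail the completed 'translated'.
(b) Entailed — the narrative places the photographing before the repainting.
(c) Not entailed — the narrative places the photographing before the repainting, not after.
(d) Entailed — the original entails any weakening of itself; this just drops 'at the stove' and generalizes the agent.
(e) Not entailed — Tomas photographed the drawer, not the ceiling; the ceiling belongs to the repainting event.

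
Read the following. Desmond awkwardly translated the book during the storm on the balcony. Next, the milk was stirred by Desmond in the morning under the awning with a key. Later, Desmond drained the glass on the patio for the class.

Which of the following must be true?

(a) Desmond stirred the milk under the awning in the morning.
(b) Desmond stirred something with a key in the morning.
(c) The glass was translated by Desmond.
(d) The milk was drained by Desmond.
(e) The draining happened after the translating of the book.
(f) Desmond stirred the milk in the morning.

(a), (b), (e), (f)

(a) Entailed — dropping 'with a key' leaves a sub-description the original still satisfies.
(b) Entailed — this follows by dropping conjuncts from the stirring event's description.
(c) Not entailed — Desmond translated the book, not the glass; the glass belongs to the draining event.
(d) Not entailed — Desmond drained the glass, not the milk; the milk belongs to the stirring event.
(e) Entailed — the narrative places the translating before the draining.
(f) Entailed — dropping 'under the awning', 'with a key' leaves a sub-description the original still satisfies.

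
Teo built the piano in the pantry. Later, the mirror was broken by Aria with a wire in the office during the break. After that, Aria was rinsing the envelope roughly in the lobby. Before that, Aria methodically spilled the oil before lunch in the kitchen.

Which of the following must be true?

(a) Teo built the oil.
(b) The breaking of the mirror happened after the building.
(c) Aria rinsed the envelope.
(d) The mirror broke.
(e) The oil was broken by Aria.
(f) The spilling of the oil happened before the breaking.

(a) Not entailed — Teo built the piano, not the oil; the oil belongs to the spilling event.
(b) Entailed — the narrative places the building before the breaking.
(c) Entailed — 'rinse' is an activity; 'was rinsing' entails that some rinsing happened, so 'rinsed' holds.
(d) Entailed — 'Aria broke the mirror' is causative; it entails the inchoative 'the mirror broke'.
(e) Not entailed — Aria broke the mirror, not the oil; the oil belongs to the spilling event.
(f) Not entailed — the narrative doesn't order the spilling relative to the breaking.

(b), (c), (d)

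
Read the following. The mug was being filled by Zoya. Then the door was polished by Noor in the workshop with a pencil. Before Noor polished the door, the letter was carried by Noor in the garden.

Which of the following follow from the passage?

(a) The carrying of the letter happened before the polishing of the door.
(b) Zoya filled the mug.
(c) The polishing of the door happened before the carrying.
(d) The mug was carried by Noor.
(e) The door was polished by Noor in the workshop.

(a), (e)

(a) Entailed — the narrative places the carrying before the polishing.
(b) Not entailed — 'was filling' is progressive on an accomplishment; it does not entail the completed 'filled'.
(c) Not entailed — the narrative places the carrying before the polishing, not after.
(d) Not entailed — Noor carried the letter, not the mug; the mug belongs to the filling event.
(e) Entailed — the original entails any weakening of itself; this just drops 'with a pencil'.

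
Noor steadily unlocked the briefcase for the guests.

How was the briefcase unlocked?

'steadily' marks the manner of the unlocking event.

steadily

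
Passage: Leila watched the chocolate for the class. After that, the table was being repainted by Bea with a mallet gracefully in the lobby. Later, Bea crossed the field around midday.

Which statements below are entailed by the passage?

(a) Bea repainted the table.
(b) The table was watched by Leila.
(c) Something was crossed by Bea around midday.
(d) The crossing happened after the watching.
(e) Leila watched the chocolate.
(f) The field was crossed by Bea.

(a) Not entailed — 'was repainting' is progressive on an accomplishment; it does not entail the completed 'repainted'.
(b) Not entailed — Leila watched the chocolate, not the table; the table belongs to the repainting event.
(c) Entailed — generalizing the patient leaves a sub-description the original still satisfies.
(d) Entailed — the narrative places the watching before the crossing.
(e) Entailed — dropping 'for the class' leaves a sub-description the original still satisfies.
(f) Entailed — dropping 'around midday' leaves a sub-description the original still satisfies.

(c), (d), (e), (f)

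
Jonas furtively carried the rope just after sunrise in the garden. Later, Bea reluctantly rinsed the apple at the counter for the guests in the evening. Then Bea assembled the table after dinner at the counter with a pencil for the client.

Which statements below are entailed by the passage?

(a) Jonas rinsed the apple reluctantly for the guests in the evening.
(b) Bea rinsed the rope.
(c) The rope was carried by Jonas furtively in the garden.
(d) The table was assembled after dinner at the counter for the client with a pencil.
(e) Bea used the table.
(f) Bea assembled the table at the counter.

(c), (d), (f)

(a) Not entailed — the passage has Bea rinsing the apple, not Jonas.
(b) Not entailed — Bea rinsed the apple, not the rope; the rope belongs to the carrying event.
(c) Entailed — the original entails any weakening of itself; this just drops 'just after sunrise'.
(d) Entailed — every conjunct here is already in the original assembling event.
(e) Not entailed — the table is the patient, not an instrument — Bea used a pencil.
(f) Entailed — this follows by dropping conjuncts from the assembling event's description.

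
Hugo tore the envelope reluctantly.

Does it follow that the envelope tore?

yes

'Hugo tore the envelope' is the causative; it entails the inchoative 'the envelope tore'.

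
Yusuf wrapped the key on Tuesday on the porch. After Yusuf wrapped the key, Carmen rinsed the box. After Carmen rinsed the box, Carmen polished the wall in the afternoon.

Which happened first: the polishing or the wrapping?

the wrapping

The connectives place the wrapping before the polishing.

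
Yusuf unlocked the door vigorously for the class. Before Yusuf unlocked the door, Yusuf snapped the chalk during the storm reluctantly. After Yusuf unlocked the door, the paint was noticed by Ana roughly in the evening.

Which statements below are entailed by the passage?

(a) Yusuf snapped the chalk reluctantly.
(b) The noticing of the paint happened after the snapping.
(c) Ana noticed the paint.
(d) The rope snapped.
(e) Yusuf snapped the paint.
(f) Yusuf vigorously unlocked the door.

(a), (b), (c), (f)

(a) Entailed — the original entails any weakening of itself; this just drops 'during the storm'.
(b) Entailed — the narrative places the snapping before the noticing.
(c) Entailed — dropping 'roughly', 'in the evening' leaves a sub-description the original still satisfies.
(d) Not entailed — the chalk is what snapped, not the rope.
(e) Not entailed — Yusuf snapped the chalk, not the paint; the paint belongs to the noticing event.
(f) Entailed — this follows by dropping conjuncts from the unlocking event's description.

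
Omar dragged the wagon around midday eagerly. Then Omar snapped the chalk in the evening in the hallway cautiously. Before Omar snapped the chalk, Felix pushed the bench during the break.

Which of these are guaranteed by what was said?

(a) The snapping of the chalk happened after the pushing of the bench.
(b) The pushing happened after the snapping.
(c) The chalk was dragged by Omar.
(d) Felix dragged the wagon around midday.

(a)

(a) Entailed — the narrative places the pushing before the snapping.
(b) Not entailed — the narrative places the pushing before the snapping, not after.
(c) Not entailed — Omar dragged the wagon, not the chalk; the chalk belongs to the snapping event.
(d) Not entailed — the passage has Omar dragging the wagon, not Felix.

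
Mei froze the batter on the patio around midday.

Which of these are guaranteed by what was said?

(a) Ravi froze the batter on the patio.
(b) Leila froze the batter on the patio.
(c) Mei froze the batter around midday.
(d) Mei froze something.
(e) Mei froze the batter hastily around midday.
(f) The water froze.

(c), (d)

(a) Not entailed — the passage has Mei freezing the batter, not Ravi.
(b) Not entailed — the passage has Mei freezing the batter, not Leila.
(c) Entailed — dropping 'on the patio' leaves a sub-description the original still satisfies.
(d) Entailed — the original entails any weakening of itself; this just drops 'on the patio', 'around midday' and generalizes the patient.
(e) Not entailed — 'hastily' adds information not in the original event.
(f) Not entailed — the batter is what froze, not the water.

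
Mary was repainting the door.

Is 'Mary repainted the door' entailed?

'was repainting' is progressive; for an accomplishment like 'repaint the door', it doesn't entail completion.

no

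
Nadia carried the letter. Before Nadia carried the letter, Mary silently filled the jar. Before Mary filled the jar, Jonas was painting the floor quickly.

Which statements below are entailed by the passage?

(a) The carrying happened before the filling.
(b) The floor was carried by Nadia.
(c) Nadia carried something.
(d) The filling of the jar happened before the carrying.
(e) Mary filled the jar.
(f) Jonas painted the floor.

(c), (d), (e)

(a) Not entailed — the narrative places the filling before the carrying, not after.
(b) Not entailed — Nadia carried the letter, not the floor; the floor belongs to the painting event.
(c) Entailed — generalizing the patient leaves a sub-description the original still satisfies.
(d) Entailed — the narrative places the filling before the carrying.
(e) Entailed — every conjunct here is already in the original filling event.
(f) Not entailed — 'was painting' is progressive on an accomplishment; it does not entail the completed 'painted'.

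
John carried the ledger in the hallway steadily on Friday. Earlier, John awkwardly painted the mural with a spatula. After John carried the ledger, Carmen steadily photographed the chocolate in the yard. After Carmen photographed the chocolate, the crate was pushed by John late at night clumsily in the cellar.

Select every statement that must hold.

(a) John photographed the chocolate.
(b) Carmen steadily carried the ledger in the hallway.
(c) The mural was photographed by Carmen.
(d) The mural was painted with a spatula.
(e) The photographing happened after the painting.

(d), (e)

(a) Not entailed — the passage has Carmen photographing the chocolate, not John.
(b) Not entailed — the passage has John carrying the ledger, not Carmen.
(c) Not entailed — Carmen photographed the chocolate, not the mural; the mural belongs to the painting event.
(d) Entailed — the original entails any weakening of itself; this just drops 'awkwardly' and generalizes the agent.
(e) Entailed — the narrative places the painting before the photographing.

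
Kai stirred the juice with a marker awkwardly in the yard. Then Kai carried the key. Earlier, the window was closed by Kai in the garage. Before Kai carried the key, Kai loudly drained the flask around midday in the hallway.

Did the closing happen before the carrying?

yes

The narrative orders the closing before the carrying.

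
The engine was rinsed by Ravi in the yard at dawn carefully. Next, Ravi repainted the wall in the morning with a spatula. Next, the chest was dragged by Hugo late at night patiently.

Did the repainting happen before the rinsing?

no

The narrative orders the rinsing before the repainting.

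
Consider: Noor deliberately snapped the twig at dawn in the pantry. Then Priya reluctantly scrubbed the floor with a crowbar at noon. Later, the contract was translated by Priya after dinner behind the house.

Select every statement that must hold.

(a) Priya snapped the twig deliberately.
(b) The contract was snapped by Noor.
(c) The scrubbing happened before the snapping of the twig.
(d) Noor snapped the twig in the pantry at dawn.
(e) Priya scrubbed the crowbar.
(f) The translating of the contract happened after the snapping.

(d), (f)

(a) Not entailed — the passage has Noor snapping the twig, not Priya.
(b) Not entailed — Noor snapped the twig, not the contract; the contract belongs to the translating event.
(c) Not entailed — the narrative places the snapping before the scrubbing, not after.
(d) Entailed — this follows by dropping conjuncts from the snapping event's description.
(e) Not entailed — the crowbar is the instrument, not what was scrubbed.
(f) Entailed — the narrative places the snapping before the translating.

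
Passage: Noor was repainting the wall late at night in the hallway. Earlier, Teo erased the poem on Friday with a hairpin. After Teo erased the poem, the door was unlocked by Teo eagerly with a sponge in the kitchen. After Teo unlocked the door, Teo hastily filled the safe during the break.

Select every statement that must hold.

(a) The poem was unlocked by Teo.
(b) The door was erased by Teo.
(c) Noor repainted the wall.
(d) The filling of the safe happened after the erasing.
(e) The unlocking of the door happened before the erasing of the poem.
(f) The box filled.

(a) Not entailed — Teo unlocked the door, not the poem; the poem belongs to the erasing event.
(b) Not entailed — Teo erased the poem, not the door; the door belongs to the unlocking event.
(c) Not entailed — 'was repainting' is progressive on an accomplishment; it does not entail the completed 'repainted'.
(d) Entailed — the narrative places the erasing before the filling.
(e) Not entailed — the narrative places the erasing before the unlocking, not after.
(f) Not entailed — the safe is what filled, not the box.

(d)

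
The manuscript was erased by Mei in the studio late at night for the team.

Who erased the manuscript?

'Mei' marks the agent of the erasing event.

Mei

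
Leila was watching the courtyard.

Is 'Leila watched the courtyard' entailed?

'watch' is atelic; if Leila was watching the courtyard, then Leila watched the courtyard (for some time).

yes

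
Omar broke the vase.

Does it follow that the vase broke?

'Omar broke the vase' is the causative; it entails the inchoative 'the vase broke'.

yes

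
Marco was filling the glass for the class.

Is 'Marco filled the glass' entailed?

'was filling' is progressive; for an accomplishment like 'fill the glass', it doesn't entail completion.

no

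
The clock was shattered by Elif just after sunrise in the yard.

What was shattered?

the clock

'the clock' marks the patient of the shattering event.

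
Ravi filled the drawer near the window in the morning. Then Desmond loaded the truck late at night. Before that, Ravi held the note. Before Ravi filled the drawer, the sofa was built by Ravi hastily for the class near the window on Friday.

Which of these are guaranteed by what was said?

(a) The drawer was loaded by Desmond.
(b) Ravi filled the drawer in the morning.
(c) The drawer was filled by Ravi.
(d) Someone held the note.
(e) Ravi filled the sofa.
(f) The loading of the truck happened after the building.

(a) Not entailed — Desmond loaded the truck, not the drawer; the drawer belongs to the filling event.
(b) Entailed — dropping 'near the window' leaves a sub-description the original still satisfies.
(c) Entailed — the original entails any weakening of itself; this just drops 'in the morning', 'near the window'.
(d) Entailed — this follows by dropping conjuncts from the holding event's description.
(e) Not entailed — Ravi filled the drawer, not the sofa; the sofa belongs to the building event.
(f) Entailed — the narrative places the building before the loading.

(b), (c), (d), (f)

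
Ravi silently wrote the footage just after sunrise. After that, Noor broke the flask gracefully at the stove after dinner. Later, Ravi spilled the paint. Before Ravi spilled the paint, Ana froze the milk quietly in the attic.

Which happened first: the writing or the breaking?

The connectives place the writing before the breaking.

the writing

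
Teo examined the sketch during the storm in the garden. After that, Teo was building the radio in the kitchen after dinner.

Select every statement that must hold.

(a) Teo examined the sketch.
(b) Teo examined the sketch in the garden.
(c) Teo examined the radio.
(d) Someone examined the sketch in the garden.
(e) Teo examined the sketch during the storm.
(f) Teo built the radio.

(a), (b), (d), (e)

(a) Entailed — this follows by dropping conjuncts from the examining event's description.
(b) Entailed — the original entails any weakening of itself; this just drops 'during the storm'.
(c) Not entailed — Teo examined the sketch, not the radio; the radio belongs to the building event.
(d) Entailed — the original entails any weakening of itself; this just drops 'during the storm' and generalizes the agent.
(e) Entailed — every conjunct here is already in the original examining event.
(f) Not entailed — 'was building' is progressive on an accomplishment; it does not entail the completed 'built'.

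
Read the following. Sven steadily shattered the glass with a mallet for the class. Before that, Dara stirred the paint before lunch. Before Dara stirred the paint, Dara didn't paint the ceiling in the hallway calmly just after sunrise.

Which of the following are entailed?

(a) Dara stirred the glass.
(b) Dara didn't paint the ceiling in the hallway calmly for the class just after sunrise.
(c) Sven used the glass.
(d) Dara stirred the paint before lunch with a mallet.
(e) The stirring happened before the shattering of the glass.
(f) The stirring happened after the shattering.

(b), (e)

(a) Not entailed — Dara stirred the paint, not the glass; the glass belongs to the shattering event.
(b) Entailed — under negation, adding a further restriction is entailed: if no such painting event occurred, none occurred for the class either.
(c) Not entailed — the glass is the patient, not an instrument — Sven used a mallet.
(d) Not entailed — 'with a mallet' adds information not in the original event.
(e) Entailed — the narrative places the stirring before the shattering.
(f) Not entailed — the narrative places the stirring before the shattering, not after.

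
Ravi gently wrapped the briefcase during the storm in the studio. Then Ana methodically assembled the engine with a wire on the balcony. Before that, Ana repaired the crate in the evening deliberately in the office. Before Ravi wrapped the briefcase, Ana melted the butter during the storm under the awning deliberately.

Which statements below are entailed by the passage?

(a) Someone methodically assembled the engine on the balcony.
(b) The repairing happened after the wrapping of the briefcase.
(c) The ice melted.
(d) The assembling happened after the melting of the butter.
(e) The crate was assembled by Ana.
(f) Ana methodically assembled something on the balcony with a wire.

(a), (d), (f)

(a) Entailed — this follows by dropping conjuncts from the assembling event's description.
(b) Not entailed — the narrative doesn't order the wrapping relative to the repairing.
(c) Not entailed — the butter is what melted, not the ice.
(d) Entailed — the narrative places the melting before the assembling.
(e) Not entailed — Ana assembled the engine, not the crate; the crate belongs to the repairing event.
(f) Entailed — every conjunct here is already in the original assembling event.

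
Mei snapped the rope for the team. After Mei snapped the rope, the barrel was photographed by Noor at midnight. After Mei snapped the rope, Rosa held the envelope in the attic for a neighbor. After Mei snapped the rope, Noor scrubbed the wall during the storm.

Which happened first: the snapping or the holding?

The connectives place the snapping before the holding.

the snapping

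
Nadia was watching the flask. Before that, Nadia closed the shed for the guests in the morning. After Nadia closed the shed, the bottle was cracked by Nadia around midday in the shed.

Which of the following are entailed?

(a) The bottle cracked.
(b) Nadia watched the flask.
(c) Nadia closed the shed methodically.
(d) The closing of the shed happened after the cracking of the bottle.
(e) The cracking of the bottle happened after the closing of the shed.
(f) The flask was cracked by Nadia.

(a), (b), (e)

(a) Entailed — 'Nadia cracked the bottle' is causative; it entails the inchoative 'the bottle cracked'.
(b) Entailed — 'watch' is an activity; 'was watching' entails that some watching happened, so 'watched' holds.
(c) Not entailed — 'methodically' adds information not in the original event.
(d) Not entailed — the narrative places the closing before the cracking, not after.
(e) Entailed — the narrative places the closing before the cracking.
(f) Not entailed — Nadia cracked the bottle, not the flask; the flask belongs to the watching event.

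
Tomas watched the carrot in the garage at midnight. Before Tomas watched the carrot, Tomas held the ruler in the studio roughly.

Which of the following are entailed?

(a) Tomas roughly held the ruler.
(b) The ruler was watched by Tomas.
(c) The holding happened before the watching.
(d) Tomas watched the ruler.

(a) Entailed — every conjunct here is already in the original holding event.
(b) Not entailed — Tomas watched the carrot, not the ruler; the ruler belongs to the holding event.
(c) Entailed — the narrative places the holding before the watching.
(d) Not entailed — Tomas watched the carrot, not the ruler; the ruler belongs to the holding event.

(a), (c)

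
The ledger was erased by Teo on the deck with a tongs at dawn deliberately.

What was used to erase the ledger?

a tongs

'with a tongs' marks the instrument of the erasing event.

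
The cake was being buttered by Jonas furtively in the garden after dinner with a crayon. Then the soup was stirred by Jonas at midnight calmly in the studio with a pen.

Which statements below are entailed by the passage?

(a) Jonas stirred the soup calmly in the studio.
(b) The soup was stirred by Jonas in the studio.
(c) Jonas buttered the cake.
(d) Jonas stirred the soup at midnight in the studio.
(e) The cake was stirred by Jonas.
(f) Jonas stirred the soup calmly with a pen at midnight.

(a), (b), (d), (f)

(a) Entailed — every conjunct here is already in the original stirring event.
(b) Entailed — the original entails any weakening of itself; this just drops 'calmly', 'at midnight', 'with a pen'.
(c) Not entailed — 'was buttering' is progressive on an accomplishment; it does not entail the completed 'buttered'.
(d) Entailed — dropping 'calmly', 'with a pen' leaves a sub-description the original still satisfies.
(e) Not entailed — Jonas stirred the soup, not the cake; the cake belongs to the buttering event.
(f) Entailed — this follows by dropping conjuncts from the stirring event's description.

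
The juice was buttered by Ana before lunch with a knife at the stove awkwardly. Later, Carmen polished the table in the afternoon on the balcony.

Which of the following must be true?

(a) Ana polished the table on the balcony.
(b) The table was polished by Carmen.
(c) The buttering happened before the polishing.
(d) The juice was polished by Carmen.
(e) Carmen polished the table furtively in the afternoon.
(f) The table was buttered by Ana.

(b), (c)

(a) Not entailed — the passage has Carmen polishing the table, not Ana.
(b) Entailed — the original entails any weakening of itself; this just drops 'in the afternoon', 'on the balcony'.
(c) Entailed — the narrative places the buttering before the polishing.
(d) Not entailed — Carmen polished the table, not the juice; the juice belongs to the buttering event.
(e) Not entailed — 'furtively' adds information not in the original event.
(f) Not entailed — Ana buttered the juice, not the table; the table belongs to the polishing event.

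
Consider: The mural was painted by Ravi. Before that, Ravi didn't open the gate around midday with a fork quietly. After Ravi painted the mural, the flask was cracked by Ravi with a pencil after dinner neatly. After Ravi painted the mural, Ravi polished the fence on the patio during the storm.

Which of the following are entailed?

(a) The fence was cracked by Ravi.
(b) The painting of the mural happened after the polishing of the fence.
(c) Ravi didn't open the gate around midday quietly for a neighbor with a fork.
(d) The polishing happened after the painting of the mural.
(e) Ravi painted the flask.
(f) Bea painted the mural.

(c), (d)

(a) Not entailed — Ravi cracked the flask, not the fence; the fence belongs to the polishing event.
(b) Not entailed — the narrative places the painting before the polishing, not after.
(c) Entailed — under negation, adding a further restriction is entailed: if no such opening event occurred, none occurred for a neighbor either.
(d) Entailed — the narrative places the painting before the polishing.
(e) Not entailed — Ravi painted the mural, not the flask; the flask belongs to the cracking event.
(f) Not entailed — the passage has Ravi painting the mural, not Bea.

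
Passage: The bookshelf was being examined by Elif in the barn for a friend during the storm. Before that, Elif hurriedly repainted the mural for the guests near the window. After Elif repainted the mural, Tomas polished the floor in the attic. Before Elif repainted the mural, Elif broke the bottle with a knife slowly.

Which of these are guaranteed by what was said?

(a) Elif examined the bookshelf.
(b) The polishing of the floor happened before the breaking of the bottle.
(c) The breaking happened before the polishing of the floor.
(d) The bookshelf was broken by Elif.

(a), (c)

(a) Entailed — 'examine' is an activity; 'was examining' entails that some examining happened, so 'examined' holds.
(b) Not entailed — the narrative places the breaking before the polishing, not after.
(c) Entailed — the narrative places the breaking before the polishing.
(d) Not entailed — Elif broke the bottle, not the bookshelf; the bookshelf belongs to the examining event.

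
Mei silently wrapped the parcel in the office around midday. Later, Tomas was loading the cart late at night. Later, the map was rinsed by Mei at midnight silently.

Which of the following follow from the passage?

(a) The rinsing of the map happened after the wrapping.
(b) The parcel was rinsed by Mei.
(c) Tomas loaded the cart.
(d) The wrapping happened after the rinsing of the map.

(a) Entailed — the narrative places the wrapping before the rinsing.
(b) Not entailed — Mei rinsed the map, not the parcel; the parcel belongs to the wrapping event.
(c) Not entailed — 'was loading' is progressive on an accomplishment; it does not entail the completed 'loaded'.
(d) Not entailed — the narrative places the wrapping before the rinsing, not after.

(a)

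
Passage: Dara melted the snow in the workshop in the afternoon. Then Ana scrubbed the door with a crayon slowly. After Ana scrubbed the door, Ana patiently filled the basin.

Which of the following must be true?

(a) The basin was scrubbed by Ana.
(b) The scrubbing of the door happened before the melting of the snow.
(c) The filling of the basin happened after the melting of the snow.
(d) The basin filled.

(c), (d)

(a) Not entailed — Ana scrubbed the door, not the basin; the basin belongs to the filling event.
(b) Not entailed — the narrative places the melting before the scrubbing, not after.
(c) Entailed — the narrative places the melting before the filling.
(d) Entailed — 'Ana filled the basin' is causative; it entails the inchoative 'the basin filled'.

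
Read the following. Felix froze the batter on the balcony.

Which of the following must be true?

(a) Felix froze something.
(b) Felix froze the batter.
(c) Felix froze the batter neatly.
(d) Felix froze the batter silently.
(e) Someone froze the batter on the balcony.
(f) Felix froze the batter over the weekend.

(a) Entailed — every conjunct here is already in the original freezing event.
(b) Entailed — this follows by dropping conjuncts from the freezing event's description.
(c) Not entailed — 'neatly' adds information not in the original event.
(d) Not entailed — 'silently' adds information not in the original event.
(e) Entailed — generalizing the agent leaves a sub-description the original still satisfies.
(f) Not entailed — 'over the weekend' adds information not in the original event.

(a), (b), (e)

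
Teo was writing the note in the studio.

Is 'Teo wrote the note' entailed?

'was writing' is progressive; for an accomplishment like 'write the note', it doesn't entail completion.

no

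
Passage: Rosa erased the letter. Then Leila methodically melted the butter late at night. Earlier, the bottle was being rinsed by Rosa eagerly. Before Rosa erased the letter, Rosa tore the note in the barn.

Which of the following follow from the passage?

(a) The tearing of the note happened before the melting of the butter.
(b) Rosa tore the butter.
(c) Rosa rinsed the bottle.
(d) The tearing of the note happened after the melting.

(a), (c)

(a) Entailed — the narrative places the tearing before the melting.
(b) Not entailed — Rosa tore the note, not the butter; the butter belongs to the melting event.
(c) Entailed — 'rinse' is an activity; 'was rinsing' entails that some rinsing happened, so 'rinsed' holds.
(d) Not entailed — the narrative places the tearing before the melting, not after.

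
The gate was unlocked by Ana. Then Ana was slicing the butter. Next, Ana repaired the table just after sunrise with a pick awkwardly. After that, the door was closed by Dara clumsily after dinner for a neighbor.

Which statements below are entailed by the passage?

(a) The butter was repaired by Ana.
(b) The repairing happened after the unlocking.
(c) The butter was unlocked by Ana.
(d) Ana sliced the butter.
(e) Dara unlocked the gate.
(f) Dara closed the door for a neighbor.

(a) Not entailed — Ana repaired the table, not the butter; the butter belongs to the slicing event.
(b) Entailed — the narrative places the unlocking before the repairing.
(c) Not entailed — Ana unlocked the gate, not the butter; the butter belongs to the slicing event.
(d) Not entailed — 'was slicing' is progressive on an accomplishment; it does not entail the completed 'sliced'.
(e) Not entailed — the passage has Ana unlocking the gate, not Dara.
(f) Entailed — dropping 'after dinner', 'clumsily' leaves a sub-description the original still satisfies.

(b), (f)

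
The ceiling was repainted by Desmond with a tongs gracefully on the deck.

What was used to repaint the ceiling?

'with a tongs' marks the instrument of the repainting event.

a tongs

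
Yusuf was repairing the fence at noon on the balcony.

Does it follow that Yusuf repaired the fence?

'was repairing' is progressive; for an accomplishment like 'repair the fence', it doesn't entail completion.

no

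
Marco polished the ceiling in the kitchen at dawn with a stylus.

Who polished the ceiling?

'Marco' marks the agent of the polishing event.

Marco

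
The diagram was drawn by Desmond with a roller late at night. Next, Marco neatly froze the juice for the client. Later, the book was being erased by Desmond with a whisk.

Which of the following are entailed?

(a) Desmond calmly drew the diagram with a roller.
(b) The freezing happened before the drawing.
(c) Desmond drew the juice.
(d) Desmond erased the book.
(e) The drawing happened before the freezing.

(e)

(a) Not entailed — 'calmly' adds information not in the original event.
(b) Not entailed — the narrative places the drawing before the freezing, not after.
(c) Not entailed — Desmond drew the diagram, not the juice; the juice belongs to the freezing event.
(d) Not entailed — 'was erasing' is progressive on an accomplishment; it does not entail the completed 'erased'.
(e) Entailed — the narrative places the drawing before the freezing.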